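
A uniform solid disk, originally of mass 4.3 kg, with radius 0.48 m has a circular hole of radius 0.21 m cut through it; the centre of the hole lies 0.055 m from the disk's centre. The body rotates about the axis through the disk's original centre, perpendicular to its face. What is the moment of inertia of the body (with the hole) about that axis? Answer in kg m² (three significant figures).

Unpierced body about its centre: I₀ = (1/2)MR² = (1/2)(4.3)(0.48)² = 0.49536 kg m².
The removed disk has mass m = M·(r/R)² = (4.3)(0.21/0.48)² = 0.82305 kg (same uniform areal density).
Its moment of inertia about the rotation axis (parallel-axis theorem): I_hole = (1/2)mr² + md² = (1/2)(0.82305)(0.21)² + (0.82305)(0.055)² = 0.020638 kg m².
Treating the hole as negative mass, I = I₀ − I_hole = 0.49536 − 0.020638 = 0.47472 kg m².

0.475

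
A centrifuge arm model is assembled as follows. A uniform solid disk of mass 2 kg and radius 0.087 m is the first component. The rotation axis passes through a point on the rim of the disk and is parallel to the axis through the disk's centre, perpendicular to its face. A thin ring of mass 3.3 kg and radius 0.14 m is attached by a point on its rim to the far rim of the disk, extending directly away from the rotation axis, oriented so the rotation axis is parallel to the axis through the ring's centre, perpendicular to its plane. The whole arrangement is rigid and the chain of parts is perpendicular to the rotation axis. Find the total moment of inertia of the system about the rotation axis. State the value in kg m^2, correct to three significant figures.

0.413

Solid disk: I_cm = (1/2)MR² = (1/2)(2)(0.087)² = 0.007569 kg m^2; centre at d = 0.087 m, so I = I_cm + Md² gives I = 0.007569 + (2)(0.087)² = 0.022707 kg m^2.
Thin ring: I_cm = MR² = (3.3)(0.14)² = 0.06468 kg m^2; centre at d = 0.087 + 0.087 + 0.14 = 0.314 m, so I = I_cm + Md² gives I = 0.06468 + (3.3)(0.314)² = 0.39005 kg m^2.
Total I = 0.022707 + 0.39005 = 0.41275 kg m^2.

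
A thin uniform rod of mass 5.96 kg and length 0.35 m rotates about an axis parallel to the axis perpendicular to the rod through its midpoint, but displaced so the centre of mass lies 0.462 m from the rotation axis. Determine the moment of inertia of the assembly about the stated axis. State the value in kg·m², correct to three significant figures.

I_cm = (1/12)ML² = (1/12)(5.96)(0.35)² = 0.060842 kg·m²; centre at d = 0.462 m, so the parallel axis theorem gives I = 0.060842 + (5.96)(0.462)² = 1.333 kg·m².

1.33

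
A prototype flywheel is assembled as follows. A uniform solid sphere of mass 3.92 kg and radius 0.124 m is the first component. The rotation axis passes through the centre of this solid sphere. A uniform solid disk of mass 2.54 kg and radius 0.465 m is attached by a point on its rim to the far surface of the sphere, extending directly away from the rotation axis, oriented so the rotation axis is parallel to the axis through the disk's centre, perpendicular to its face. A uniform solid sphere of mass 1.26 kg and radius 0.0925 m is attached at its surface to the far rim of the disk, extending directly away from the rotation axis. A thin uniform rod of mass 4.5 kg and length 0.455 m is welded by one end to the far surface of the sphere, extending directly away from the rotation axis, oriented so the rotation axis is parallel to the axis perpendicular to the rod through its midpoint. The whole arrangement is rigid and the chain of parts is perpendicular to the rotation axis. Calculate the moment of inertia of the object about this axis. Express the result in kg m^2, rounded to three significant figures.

Solid sphere: I_cm = (2/5)MR² = (2/5)(3.92)(0.124)² = 0.02411 kg m^2; axis through the centre, so I = 0.02411 kg m^2.
Solid disk: I_cm = (1/2)MR² = (1/2)(2.54)(0.465)² = 0.27461 kg m^2; centre at d = 0.124 + 0.465 = 0.589 m, so I = I_cm + Md² gives I = 0.27461 + (2.54)(0.589)² = 1.1558 kg m^2.
Solid sphere: I_cm = (2/5)MR² = (2/5)(1.26)(0.0925)² = 0.0043123 kg m^2; centre at d = 0.124 + 0.465 + 0.465 + 0.0925 = 1.1465 m, so I = I_cm + Md² gives I = 0.0043123 + (1.26)(1.1465)² = 1.6605 kg m^2.
Thin rod: I_cm = (1/12)ML² = (1/12)(4.5)(0.455)² = 0.077634 kg m^2; centre at d = 0.124 + 0.465 + 0.465 + 0.0925 + 0.0925 + 0.2275 = 1.4665 m, so I = I_cm + Md² gives I = 0.077634 + (4.5)(1.4665)² = 9.7554 kg m^2.
Total I = 0.02411 + 1.1558 + 1.6605 + 9.7554 = 12.596 kg m^2.

12.6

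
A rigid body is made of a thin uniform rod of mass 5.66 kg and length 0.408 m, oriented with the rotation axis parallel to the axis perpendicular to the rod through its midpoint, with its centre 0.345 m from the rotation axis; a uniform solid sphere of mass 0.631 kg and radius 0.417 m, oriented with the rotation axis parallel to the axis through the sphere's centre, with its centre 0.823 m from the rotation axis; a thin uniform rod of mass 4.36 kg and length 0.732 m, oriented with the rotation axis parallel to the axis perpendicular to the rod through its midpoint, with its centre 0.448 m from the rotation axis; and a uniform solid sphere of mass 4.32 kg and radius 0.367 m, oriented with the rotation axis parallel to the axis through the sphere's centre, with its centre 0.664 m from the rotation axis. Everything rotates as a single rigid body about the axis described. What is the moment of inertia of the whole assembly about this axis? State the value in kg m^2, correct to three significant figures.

Thin rod: I_cm = (1/12)ML² = (1/12)(5.66)(0.408)² = 0.078516 kg m^2; centre at d = 0.345 m, so the parallel axis theorem gives I = 0.078516 + (5.66)(0.345)² = 0.7522 kg m^2.
Solid sphere: I_cm = (2/5)MR² = (2/5)(0.631)(0.417)² = 0.04389 kg m^2; centre at d = 0.823 m, so the parallel axis theorem gives I = 0.04389 + (0.631)(0.823)² = 0.47128 kg m^2.
Thin rod: I_cm = (1/12)ML² = (1/12)(4.36)(0.732)² = 0.19468 kg m^2; centre at d = 0.448 m, so the parallel axis theorem gives I = 0.19468 + (4.36)(0.448)² = 1.0698 kg m^2.
Solid sphere: I_cm = (2/5)MR² = (2/5)(4.32)(0.367)² = 0.23274 kg m^2; centre at d = 0.664 m, so the parallel axis theorem gives I = 0.23274 + (4.32)(0.664)² = 2.1374 kg m^2.
Total I = 0.7522 + 0.47128 + 1.0698 + 2.1374 = 4.4306 kg m^2.

4.43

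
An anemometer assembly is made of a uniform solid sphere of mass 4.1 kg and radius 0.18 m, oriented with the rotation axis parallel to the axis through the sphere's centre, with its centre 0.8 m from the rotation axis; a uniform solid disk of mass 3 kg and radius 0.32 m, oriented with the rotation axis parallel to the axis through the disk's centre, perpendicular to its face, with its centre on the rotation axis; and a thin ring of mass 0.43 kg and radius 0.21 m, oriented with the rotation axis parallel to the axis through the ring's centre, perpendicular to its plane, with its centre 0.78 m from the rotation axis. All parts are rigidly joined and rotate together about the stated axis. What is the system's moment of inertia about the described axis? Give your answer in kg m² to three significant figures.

3.11

Solid sphere: I_cm = (2/5)MR² = (2/5)(4.1)(0.18)² = 0.053136 kg m²; centre at d = 0.8 m, so I = I_cm + Md² gives I = 0.053136 + (4.1)(0.8)² = 2.6771 kg m².
Solid disk: I_cm = (1/2)MR² = (1/2)(3)(0.32)² = 0.1536 kg m²; axis through the centre, so I = 0.1536 kg m².
Thin ring: I_cm = MR² = (0.43)(0.21)² = 0.018963 kg m²; centre at d = 0.78 m, so I = I_cm + Md² gives I = 0.018963 + (0.43)(0.78)² = 0.28058 kg m².
Total I = 2.6771 + 0.1536 + 0.28058 = 3.1113 kg m².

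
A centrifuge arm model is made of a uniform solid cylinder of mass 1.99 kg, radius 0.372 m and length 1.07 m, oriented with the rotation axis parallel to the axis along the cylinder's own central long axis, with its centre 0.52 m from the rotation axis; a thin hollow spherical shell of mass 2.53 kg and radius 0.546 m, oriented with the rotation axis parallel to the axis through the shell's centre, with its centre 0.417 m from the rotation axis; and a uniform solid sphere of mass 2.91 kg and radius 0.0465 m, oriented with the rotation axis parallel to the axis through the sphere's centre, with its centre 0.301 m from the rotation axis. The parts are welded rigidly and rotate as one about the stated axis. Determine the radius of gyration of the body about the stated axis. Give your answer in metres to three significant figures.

0.504

Solid cylinder: I_cm = (1/2)MR² = (1/2)(1.99)(0.372)² = 0.13769 kg·m²; centre at d = 0.52 m, so the parallel axis theorem gives I = 0.13769 + (1.99)(0.52)² = 0.67579 kg·m².
Spherical shell: I_cm = (2/3)MR² = (2/3)(2.53)(0.546)² = 0.50282 kg·m²; centre at d = 0.417 m, so the parallel axis theorem gives I = 0.50282 + (2.53)(0.417)² = 0.94276 kg·m².
Solid sphere: I_cm = (2/5)MR² = (2/5)(2.91)(0.0465)² = 0.0025169 kg·m²; centre at d = 0.301 m, so the parallel axis theorem gives I = 0.0025169 + (2.91)(0.301)² = 0.26617 kg·m².
Total I = 1.8847 kg·m²; total mass M = 7.43 kg.
k = √(I/M) = √(1.8847/7.43) = 0.50365 m.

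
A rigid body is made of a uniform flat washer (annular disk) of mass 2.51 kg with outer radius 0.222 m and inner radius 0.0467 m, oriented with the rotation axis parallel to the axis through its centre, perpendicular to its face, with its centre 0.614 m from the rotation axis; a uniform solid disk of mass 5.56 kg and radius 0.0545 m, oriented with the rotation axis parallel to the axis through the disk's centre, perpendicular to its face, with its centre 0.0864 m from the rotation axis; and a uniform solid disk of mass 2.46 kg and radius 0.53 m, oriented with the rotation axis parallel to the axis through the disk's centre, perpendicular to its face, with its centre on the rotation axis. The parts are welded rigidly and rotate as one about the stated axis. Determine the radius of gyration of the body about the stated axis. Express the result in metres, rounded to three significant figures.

Annular disk: I_cm = (1/2)M(R²+r²) = (1/2)(2.51)[(0.222)² + (0.0467)²] = 0.064588 kg·m²; centre at d = 0.614 m, so the parallel axis theorem gives I = 0.064588 + (2.51)(0.614)² = 1.0108 kg·m².
Solid disk: I_cm = (1/2)MR² = (1/2)(5.56)(0.0545)² = 0.0082573 kg·m²; centre at d = 0.0864 m, so the parallel axis theorem gives I = 0.0082573 + (5.56)(0.0864)² = 0.049762 kg·m².
Solid disk: I_cm = (1/2)MR² = (1/2)(2.46)(0.53)² = 0.34551 kg·m²; axis through the centre, so I = 0.34551 kg·m².
Total I = 1.4061 kg·m²; total mass M = 10.53 kg.
k = √(I/M) = √(1.4061/10.53) = 0.36542 m.

0.365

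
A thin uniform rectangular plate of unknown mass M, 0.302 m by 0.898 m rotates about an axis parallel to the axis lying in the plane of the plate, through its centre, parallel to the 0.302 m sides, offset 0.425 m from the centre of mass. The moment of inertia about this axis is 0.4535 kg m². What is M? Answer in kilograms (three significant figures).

I = I_cm + Md² = (1/12)Mb² + Md² = M·[0.0833333·(0.898)² + (0.425)²] = M·0.24783.
So M = 0.4535 / 0.24783 = 1.8299 kg.

1.83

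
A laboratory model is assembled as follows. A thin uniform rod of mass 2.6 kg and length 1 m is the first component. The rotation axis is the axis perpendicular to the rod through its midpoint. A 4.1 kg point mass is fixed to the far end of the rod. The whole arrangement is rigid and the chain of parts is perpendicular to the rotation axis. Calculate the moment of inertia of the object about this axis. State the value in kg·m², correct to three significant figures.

1.24

Thin rod: I_cm = (1/12)ML² = (1/12)(2.6)(1)² = 0.21667 kg·m²; axis through the centre, so I = 0.21667 kg·m².
Point mass: I_cm = 0; centre at d = 0.5 m, so I = I_cm + Md² gives I = 0 + (4.1)(0.5)² = 1.025 kg·m².
Total I = 0.21667 + 1.025 = 1.2417 kg·m².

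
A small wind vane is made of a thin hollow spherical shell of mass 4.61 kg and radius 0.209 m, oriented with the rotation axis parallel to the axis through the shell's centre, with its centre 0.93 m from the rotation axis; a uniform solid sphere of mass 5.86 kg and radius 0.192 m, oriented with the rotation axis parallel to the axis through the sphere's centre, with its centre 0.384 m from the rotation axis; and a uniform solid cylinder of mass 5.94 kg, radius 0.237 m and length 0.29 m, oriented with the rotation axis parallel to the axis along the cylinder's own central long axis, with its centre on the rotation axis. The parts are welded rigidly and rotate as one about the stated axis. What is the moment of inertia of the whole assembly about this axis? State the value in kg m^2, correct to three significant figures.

Spherical shell: I_cm = (2/3)MR² = (2/3)(4.61)(0.209)² = 0.13425 kg m^2; centre at d = 0.93 m, so the parallel axis theorem gives I = 0.13425 + (4.61)(0.93)² = 4.1214 kg m^2.
Solid sphere: I_cm = (2/5)MR² = (2/5)(5.86)(0.192)² = 0.086409 kg m^2; centre at d = 0.384 m, so the parallel axis theorem gives I = 0.086409 + (5.86)(0.384)² = 0.9505 kg m^2.
Solid cylinder: I_cm = (1/2)MR² = (1/2)(5.94)(0.237)² = 0.16682 kg m^2; axis through the centre, so I = 0.16682 kg m^2.
Total I = 4.1214 + 0.9505 + 0.16682 = 5.2388 kg m^2.

5.24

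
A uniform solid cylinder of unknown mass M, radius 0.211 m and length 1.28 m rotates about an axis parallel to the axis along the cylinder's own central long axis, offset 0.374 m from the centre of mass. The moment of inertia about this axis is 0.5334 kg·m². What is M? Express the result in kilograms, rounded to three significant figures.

3.29

I = I_cm + Md² = (1/2)MR² + Md² = M·[0.5·(0.211)² + (0.374)²] = M·0.16214.
So M = 0.5334 / 0.16214 = 3.2898 kg.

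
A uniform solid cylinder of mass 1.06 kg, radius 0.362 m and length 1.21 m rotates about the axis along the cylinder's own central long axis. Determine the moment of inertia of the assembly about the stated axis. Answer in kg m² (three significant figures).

0.0695

I_cm = (1/2)MR² = (1/2)(1.06)(0.362)² = 0.069453 kg m²; axis through the centre, so I = 0.069453 kg m².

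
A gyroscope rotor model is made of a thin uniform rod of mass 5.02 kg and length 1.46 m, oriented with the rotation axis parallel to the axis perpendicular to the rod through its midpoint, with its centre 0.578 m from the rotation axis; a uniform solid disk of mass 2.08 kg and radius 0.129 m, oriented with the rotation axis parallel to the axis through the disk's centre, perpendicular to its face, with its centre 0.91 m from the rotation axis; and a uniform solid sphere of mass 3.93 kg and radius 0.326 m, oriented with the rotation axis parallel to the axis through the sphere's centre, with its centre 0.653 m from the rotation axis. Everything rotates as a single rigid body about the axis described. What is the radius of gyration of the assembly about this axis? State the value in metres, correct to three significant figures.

0.747

Thin rod: I_cm = (1/12)ML² = (1/12)(5.02)(1.46)² = 0.89172 kg m^2; centre at d = 0.578 m, so I = I_cm + Md² gives I = 0.89172 + (5.02)(0.578)² = 2.5688 kg m^2.
Solid disk: I_cm = (1/2)MR² = (1/2)(2.08)(0.129)² = 0.017307 kg m^2; centre at d = 0.91 m, so I = I_cm + Md² gives I = 0.017307 + (2.08)(0.91)² = 1.7398 kg m^2.
Solid sphere: I_cm = (2/5)MR² = (2/5)(3.93)(0.326)² = 0.16707 kg m^2; centre at d = 0.653 m, so I = I_cm + Md² gives I = 0.16707 + (3.93)(0.653)² = 1.8429 kg m^2.
Total I = 6.1514 kg m^2; total mass M = 11.03 kg.
k = √(I/M) = √(6.1514/11.03) = 0.74679 m.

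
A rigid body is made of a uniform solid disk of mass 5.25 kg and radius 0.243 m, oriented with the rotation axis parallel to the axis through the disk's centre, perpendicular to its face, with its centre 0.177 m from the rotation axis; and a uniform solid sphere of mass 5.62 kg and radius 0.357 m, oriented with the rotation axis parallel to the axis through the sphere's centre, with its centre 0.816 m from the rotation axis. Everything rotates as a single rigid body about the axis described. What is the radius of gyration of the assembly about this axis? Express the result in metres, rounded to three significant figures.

0.632

Solid disk: I_cm = (1/2)MR² = (1/2)(5.25)(0.243)² = 0.155 kg m²; centre at d = 0.177 m, so I = I_cm + Md² gives I = 0.155 + (5.25)(0.177)² = 0.31948 kg m².
Solid sphere: I_cm = (2/5)MR² = (2/5)(5.62)(0.357)² = 0.28651 kg m²; centre at d = 0.816 m, so I = I_cm + Md² gives I = 0.28651 + (5.62)(0.816)² = 4.0286 kg m².
Total I = 4.3481 kg m²; total mass M = 10.87 kg.
k = √(I/M) = √(4.3481/10.87) = 0.63246 m.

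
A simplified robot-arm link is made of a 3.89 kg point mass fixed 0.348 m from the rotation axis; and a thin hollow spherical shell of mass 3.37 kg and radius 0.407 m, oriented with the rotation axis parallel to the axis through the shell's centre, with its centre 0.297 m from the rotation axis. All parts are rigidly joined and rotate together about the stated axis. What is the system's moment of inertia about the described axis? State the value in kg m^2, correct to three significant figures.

Point mass: I_cm = 0; centre at d = 0.348 m, so the parallel axis theorem gives I = 0 + (3.89)(0.348)² = 0.47109 kg m^2.
Spherical shell: I_cm = (2/3)MR² = (2/3)(3.37)(0.407)² = 0.37216 kg m^2; centre at d = 0.297 m, so the parallel axis theorem gives I = 0.37216 + (3.37)(0.297)² = 0.66942 kg m^2.
Total I = 0.47109 + 0.66942 = 1.1405 kg m^2.

1.14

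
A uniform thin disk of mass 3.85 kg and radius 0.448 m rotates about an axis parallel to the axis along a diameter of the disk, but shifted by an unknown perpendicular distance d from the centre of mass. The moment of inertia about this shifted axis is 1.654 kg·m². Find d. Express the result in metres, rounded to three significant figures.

0.616

About the centre-of-mass axis, I_cm = (1/4)MR² = (1/4)(3.85)(0.448)² = 0.19318 kg·m².
Parallel axis theorem: I = I_cm + Md², so Md² = 1.654 − 0.19318 = 1.4608 kg·m².
d = √(1.4608 / 3.85) = 0.61598 m.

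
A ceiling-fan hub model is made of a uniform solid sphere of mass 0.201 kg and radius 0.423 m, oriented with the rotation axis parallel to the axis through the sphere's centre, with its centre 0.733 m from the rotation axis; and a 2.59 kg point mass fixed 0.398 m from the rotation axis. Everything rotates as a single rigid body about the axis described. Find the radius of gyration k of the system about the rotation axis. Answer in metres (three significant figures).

Solid sphere: I_cm = (2/5)MR² = (2/5)(0.201)(0.423)² = 0.014386 kg·m²; centre at d = 0.733 m, so the parallel axis theorem gives I = 0.014386 + (0.201)(0.733)² = 0.12238 kg·m².
Point mass: I_cm = 0; centre at d = 0.398 m, so the parallel axis theorem gives I = 0 + (2.59)(0.398)² = 0.41027 kg·m².
Total I = 0.53265 kg·m²; total mass M = 2.791 kg.
k = √(I/M) = √(0.53265/2.791) = 0.43686 m.

0.437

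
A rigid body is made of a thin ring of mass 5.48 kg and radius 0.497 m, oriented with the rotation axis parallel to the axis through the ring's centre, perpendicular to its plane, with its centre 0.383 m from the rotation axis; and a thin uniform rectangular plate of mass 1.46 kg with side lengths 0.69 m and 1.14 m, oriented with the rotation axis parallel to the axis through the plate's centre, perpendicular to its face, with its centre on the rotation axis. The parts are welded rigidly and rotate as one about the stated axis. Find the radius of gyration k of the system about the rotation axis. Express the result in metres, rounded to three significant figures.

Thin ring: I_cm = MR² = (5.48)(0.497)² = 1.3536 kg m²; centre at d = 0.383 m, so the parallel axis theorem gives I = 1.3536 + (5.48)(0.383)² = 2.1575 kg m².
Rectangular plate: I_cm = (1/12)M(a²+b²) = (1/12)(1.46)[(0.69)² + (1.14)²] = 0.21604 kg m²; axis through the centre, so I = 0.21604 kg m².
Total I = 2.3735 kg m²; total mass M = 6.94 kg.
k = √(I/M) = √(2.3735/6.94) = 0.58481 m.

0.585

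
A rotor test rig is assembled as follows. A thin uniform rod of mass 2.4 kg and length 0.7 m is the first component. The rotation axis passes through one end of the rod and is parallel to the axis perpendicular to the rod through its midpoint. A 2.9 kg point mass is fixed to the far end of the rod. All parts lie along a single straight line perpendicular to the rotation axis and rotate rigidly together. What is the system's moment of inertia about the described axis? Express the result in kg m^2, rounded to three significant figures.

Thin rod: I_cm = (1/12)ML² = (1/12)(2.4)(0.7)² = 0.098 kg m^2; centre at d = 0.35 m, so I = I_cm + Md² gives I = 0.098 + (2.4)(0.35)² = 0.392 kg m^2.
Point mass: I_cm = 0; centre at d = 0.35 + 0.35 = 0.7 m, so I = I_cm + Md² gives I = 0 + (2.9)(0.7)² = 1.421 kg m^2.
Total I = 0.392 + 1.421 = 1.813 kg m^2.

1.81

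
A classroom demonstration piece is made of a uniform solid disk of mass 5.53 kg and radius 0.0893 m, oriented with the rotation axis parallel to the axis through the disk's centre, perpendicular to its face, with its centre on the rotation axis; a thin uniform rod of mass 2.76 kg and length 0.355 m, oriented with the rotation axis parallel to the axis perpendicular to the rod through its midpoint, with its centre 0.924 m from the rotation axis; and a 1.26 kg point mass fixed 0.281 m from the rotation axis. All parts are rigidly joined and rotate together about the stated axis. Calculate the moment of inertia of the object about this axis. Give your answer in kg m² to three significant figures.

2.51

Solid disk: I_cm = (1/2)MR² = (1/2)(5.53)(0.0893)² = 0.022049 kg m²; axis through the centre, so I = 0.022049 kg m².
Thin rod: I_cm = (1/12)ML² = (1/12)(2.76)(0.355)² = 0.028986 kg m²; centre at d = 0.924 m, so the parallel axis theorem gives I = 0.028986 + (2.76)(0.924)² = 2.3854 kg m².
Point mass: I_cm = 0; centre at d = 0.281 m, so the parallel axis theorem gives I = 0 + (1.26)(0.281)² = 0.099491 kg m².
Total I = 0.022049 + 2.3854 + 0.099491 = 2.5069 kg m².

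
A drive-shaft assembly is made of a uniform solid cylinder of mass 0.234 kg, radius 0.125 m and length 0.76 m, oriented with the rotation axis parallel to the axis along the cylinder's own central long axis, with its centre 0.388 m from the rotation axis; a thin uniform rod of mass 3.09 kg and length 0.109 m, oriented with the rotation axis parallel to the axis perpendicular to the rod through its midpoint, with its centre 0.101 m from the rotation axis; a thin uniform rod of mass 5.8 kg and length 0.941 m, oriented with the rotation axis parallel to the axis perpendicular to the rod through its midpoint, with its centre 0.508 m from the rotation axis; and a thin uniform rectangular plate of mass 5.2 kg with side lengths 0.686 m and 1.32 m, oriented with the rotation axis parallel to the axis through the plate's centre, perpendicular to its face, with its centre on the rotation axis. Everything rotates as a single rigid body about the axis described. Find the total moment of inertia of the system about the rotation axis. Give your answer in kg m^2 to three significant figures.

Solid cylinder: I_cm = (1/2)MR² = (1/2)(0.234)(0.125)² = 0.0018281 kg m^2; centre at d = 0.388 m, so I = I_cm + Md² gives I = 0.0018281 + (0.234)(0.388)² = 0.037055 kg m^2.
Thin rod: I_cm = (1/12)ML² = (1/12)(3.09)(0.109)² = 0.0030594 kg m^2; centre at d = 0.101 m, so I = I_cm + Md² gives I = 0.0030594 + (3.09)(0.101)² = 0.03458 kg m^2.
Thin rod: I_cm = (1/12)ML² = (1/12)(5.8)(0.941)² = 0.42798 kg m^2; centre at d = 0.508 m, so I = I_cm + Md² gives I = 0.42798 + (5.8)(0.508)² = 1.9248 kg m^2.
Rectangular plate: I_cm = (1/12)M(a²+b²) = (1/12)(5.2)[(0.686)² + (1.32)²] = 0.95896 kg m^2; axis through the centre, so I = 0.95896 kg m^2.
Total I = 0.037055 + 0.03458 + 1.9248 + 0.95896 = 2.9554 kg m^2.

2.96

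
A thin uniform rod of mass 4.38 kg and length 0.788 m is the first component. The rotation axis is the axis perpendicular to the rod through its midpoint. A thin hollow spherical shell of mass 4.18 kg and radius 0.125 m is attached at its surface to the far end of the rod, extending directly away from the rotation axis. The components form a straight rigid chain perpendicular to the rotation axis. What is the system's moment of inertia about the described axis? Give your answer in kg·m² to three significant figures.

1.40

Thin rod: I_cm = (1/12)ML² = (1/12)(4.38)(0.788)² = 0.22664 kg·m²; axis through the centre, so I = 0.22664 kg·m².
Spherical shell: I_cm = (2/3)MR² = (2/3)(4.18)(0.125)² = 0.043542 kg·m²; centre at d = 0.394 + 0.125 = 0.519 m, so the parallel axis theorem gives I = 0.043542 + (4.18)(0.519)² = 1.1695 kg·m².
Total I = 0.22664 + 1.1695 = 1.3961 kg·m².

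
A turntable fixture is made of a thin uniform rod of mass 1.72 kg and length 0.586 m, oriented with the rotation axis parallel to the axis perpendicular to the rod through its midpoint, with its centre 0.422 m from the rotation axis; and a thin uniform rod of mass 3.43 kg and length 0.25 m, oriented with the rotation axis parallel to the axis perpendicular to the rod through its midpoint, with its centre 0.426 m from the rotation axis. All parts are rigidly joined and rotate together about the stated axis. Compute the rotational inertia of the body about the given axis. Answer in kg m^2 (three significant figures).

0.996

Thin rod: I_cm = (1/12)ML² = (1/12)(1.72)(0.586)² = 0.04922 kg m^2; centre at d = 0.422 m, so I = I_cm + Md² gives I = 0.04922 + (1.72)(0.422)² = 0.35552 kg m^2.
Thin rod: I_cm = (1/12)ML² = (1/12)(3.43)(0.25)² = 0.017865 kg m^2; centre at d = 0.426 m, so I = I_cm + Md² gives I = 0.017865 + (3.43)(0.426)² = 0.64033 kg m^2.
Total I = 0.35552 + 0.64033 = 0.99585 kg m^2.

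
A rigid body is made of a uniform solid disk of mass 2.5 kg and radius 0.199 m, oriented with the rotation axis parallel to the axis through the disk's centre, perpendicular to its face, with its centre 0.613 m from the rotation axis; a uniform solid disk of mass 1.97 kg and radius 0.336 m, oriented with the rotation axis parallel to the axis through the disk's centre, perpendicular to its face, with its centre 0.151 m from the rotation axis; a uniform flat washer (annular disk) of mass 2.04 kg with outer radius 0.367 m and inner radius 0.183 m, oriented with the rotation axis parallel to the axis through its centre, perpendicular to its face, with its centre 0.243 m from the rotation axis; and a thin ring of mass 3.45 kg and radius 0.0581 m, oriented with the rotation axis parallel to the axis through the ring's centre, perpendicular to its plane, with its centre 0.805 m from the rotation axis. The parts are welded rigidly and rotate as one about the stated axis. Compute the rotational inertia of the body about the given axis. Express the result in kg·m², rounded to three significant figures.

3.68

Solid disk: I_cm = (1/2)MR² = (1/2)(2.5)(0.199)² = 0.049501 kg·m²; centre at d = 0.613 m, so I = I_cm + Md² gives I = 0.049501 + (2.5)(0.613)² = 0.98892 kg·m².
Solid disk: I_cm = (1/2)MR² = (1/2)(1.97)(0.336)² = 0.1112 kg·m²; centre at d = 0.151 m, so I = I_cm + Md² gives I = 0.1112 + (1.97)(0.151)² = 0.15612 kg·m².
Annular disk: I_cm = (1/2)M(R²+r²) = (1/2)(2.04)[(0.367)² + (0.183)²] = 0.17154 kg·m²; centre at d = 0.243 m, so I = I_cm + Md² gives I = 0.17154 + (2.04)(0.243)² = 0.292 kg·m².
Thin ring: I_cm = MR² = (3.45)(0.0581)² = 0.011646 kg·m²; centre at d = 0.805 m, so I = I_cm + Md² gives I = 0.011646 + (3.45)(0.805)² = 2.2473 kg·m².
Total I = 0.98892 + 0.15612 + 0.292 + 2.2473 = 3.6844 kg·m².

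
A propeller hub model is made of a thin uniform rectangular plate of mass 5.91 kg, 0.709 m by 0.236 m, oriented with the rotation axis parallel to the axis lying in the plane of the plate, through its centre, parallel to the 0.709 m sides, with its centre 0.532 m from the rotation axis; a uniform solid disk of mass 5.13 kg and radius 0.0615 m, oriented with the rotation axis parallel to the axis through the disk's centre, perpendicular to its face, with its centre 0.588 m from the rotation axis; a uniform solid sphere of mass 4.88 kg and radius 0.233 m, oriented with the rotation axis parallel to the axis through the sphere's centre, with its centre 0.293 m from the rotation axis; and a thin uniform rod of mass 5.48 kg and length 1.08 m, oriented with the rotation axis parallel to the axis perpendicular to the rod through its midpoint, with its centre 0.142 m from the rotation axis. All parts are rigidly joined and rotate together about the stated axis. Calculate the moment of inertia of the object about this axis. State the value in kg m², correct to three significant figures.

Rectangular plate: I_cm = (1/12)Mb² = (1/12)(5.91)(0.236)² = 0.02743 kg m²; centre at d = 0.532 m, so the parallel axis theorem gives I = 0.02743 + (5.91)(0.532)² = 1.7001 kg m².
Solid disk: I_cm = (1/2)MR² = (1/2)(5.13)(0.0615)² = 0.0097015 kg m²; centre at d = 0.588 m, so the parallel axis theorem gives I = 0.0097015 + (5.13)(0.588)² = 1.7834 kg m².
Solid sphere: I_cm = (2/5)MR² = (2/5)(4.88)(0.233)² = 0.10597 kg m²; centre at d = 0.293 m, so the parallel axis theorem gives I = 0.10597 + (4.88)(0.293)² = 0.52492 kg m².
Thin rod: I_cm = (1/12)ML² = (1/12)(5.48)(1.08)² = 0.53266 kg m²; centre at d = 0.142 m, so the parallel axis theorem gives I = 0.53266 + (5.48)(0.142)² = 0.64315 kg m².
Total I = 1.7001 + 1.7834 + 0.52492 + 0.64315 = 4.6515 kg m².

4.65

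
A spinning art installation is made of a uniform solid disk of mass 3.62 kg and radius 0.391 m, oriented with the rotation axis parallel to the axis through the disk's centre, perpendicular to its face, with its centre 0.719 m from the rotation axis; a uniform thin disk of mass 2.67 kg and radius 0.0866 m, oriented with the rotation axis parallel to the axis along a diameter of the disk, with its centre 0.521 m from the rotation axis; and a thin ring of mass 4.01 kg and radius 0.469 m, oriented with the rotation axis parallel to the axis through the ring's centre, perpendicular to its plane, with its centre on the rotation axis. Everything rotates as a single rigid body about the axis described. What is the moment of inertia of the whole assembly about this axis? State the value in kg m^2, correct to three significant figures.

Solid disk: I_cm = (1/2)MR² = (1/2)(3.62)(0.391)² = 0.27671 kg m^2; centre at d = 0.719 m, so I = I_cm + Md² gives I = 0.27671 + (3.62)(0.719)² = 2.1481 kg m^2.
Thin disk: I_cm = (1/4)MR² = (1/4)(2.67)(0.0866)² = 0.005006 kg m^2; centre at d = 0.521 m, so I = I_cm + Md² gives I = 0.005006 + (2.67)(0.521)² = 0.72975 kg m^2.
Thin ring: I_cm = MR² = (4.01)(0.469)² = 0.88204 kg m^2; axis through the centre, so I = 0.88204 kg m^2.
Total I = 2.1481 + 0.72975 + 0.88204 = 3.7599 kg m^2.

3.76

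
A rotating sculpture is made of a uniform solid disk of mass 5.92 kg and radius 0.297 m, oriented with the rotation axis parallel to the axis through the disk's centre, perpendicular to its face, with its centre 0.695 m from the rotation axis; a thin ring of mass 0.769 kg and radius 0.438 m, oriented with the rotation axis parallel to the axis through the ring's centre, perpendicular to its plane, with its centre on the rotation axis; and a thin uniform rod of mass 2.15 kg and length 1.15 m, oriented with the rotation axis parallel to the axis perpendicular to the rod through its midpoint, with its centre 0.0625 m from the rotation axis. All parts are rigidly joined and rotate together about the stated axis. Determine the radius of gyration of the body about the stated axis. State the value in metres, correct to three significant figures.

Solid disk: I_cm = (1/2)MR² = (1/2)(5.92)(0.297)² = 0.2611 kg·m²; centre at d = 0.695 m, so I = I_cm + Md² gives I = 0.2611 + (5.92)(0.695)² = 3.1206 kg·m².
Thin ring: I_cm = MR² = (0.769)(0.438)² = 0.14753 kg·m²; axis through the centre, so I = 0.14753 kg·m².
Thin rod: I_cm = (1/12)ML² = (1/12)(2.15)(1.15)² = 0.23695 kg·m²; centre at d = 0.0625 m, so I = I_cm + Md² gives I = 0.23695 + (2.15)(0.0625)² = 0.24535 kg·m².
Total I = 3.5135 kg·m²; total mass M = 8.839 kg.
k = √(I/M) = √(3.5135/8.839) = 0.63047 m.

0.630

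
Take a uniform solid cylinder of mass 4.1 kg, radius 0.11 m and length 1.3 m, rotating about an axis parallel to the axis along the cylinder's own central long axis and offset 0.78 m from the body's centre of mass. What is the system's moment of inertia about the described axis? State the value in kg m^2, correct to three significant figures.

I_cm = (1/2)MR² = (1/2)(4.1)(0.11)² = 0.024805 kg m^2; centre at d = 0.78 m, so the parallel axis theorem gives I = 0.024805 + (4.1)(0.78)² = 2.5192 kg m^2.

2.52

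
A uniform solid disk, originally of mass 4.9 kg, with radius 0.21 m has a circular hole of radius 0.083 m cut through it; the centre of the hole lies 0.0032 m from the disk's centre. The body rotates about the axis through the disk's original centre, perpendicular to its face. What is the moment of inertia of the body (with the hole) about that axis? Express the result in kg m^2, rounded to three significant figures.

Unpierced body about its centre: I₀ = (1/2)MR² = (1/2)(4.9)(0.21)² = 0.10804 kg m^2.
The removed disk has mass m = M·(r/R)² = (4.9)(0.083/0.21)² = 0.76544 kg (same uniform areal density).
Its moment of inertia about the rotation axis (parallel-axis theorem): I_hole = (1/2)mr² + md² = (1/2)(0.76544)(0.083)² + (0.76544)(0.0032)² = 0.0026444 kg m^2.
Treating the hole as negative mass, I = I₀ − I_hole = 0.10804 − 0.0026444 = 0.1054 kg m^2.

0.105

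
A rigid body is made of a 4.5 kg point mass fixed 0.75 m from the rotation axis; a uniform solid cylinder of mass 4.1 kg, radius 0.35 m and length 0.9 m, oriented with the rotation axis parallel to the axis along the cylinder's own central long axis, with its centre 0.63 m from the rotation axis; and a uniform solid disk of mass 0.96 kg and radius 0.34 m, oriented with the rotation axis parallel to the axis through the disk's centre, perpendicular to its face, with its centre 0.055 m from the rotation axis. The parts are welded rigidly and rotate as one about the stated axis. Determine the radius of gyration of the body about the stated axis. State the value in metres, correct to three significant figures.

0.684

Point mass: I_cm = 0; centre at d = 0.75 m, so the parallel axis theorem gives I = 0 + (4.5)(0.75)² = 2.5312 kg·m².
Solid cylinder: I_cm = (1/2)MR² = (1/2)(4.1)(0.35)² = 0.25112 kg·m²; centre at d = 0.63 m, so the parallel axis theorem gives I = 0.25112 + (4.1)(0.63)² = 1.8784 kg·m².
Solid disk: I_cm = (1/2)MR² = (1/2)(0.96)(0.34)² = 0.055488 kg·m²; centre at d = 0.055 m, so the parallel axis theorem gives I = 0.055488 + (0.96)(0.055)² = 0.058392 kg·m².
Total I = 4.4681 kg·m²; total mass M = 9.56 kg.
k = √(I/M) = √(4.4681/9.56) = 0.68364 m.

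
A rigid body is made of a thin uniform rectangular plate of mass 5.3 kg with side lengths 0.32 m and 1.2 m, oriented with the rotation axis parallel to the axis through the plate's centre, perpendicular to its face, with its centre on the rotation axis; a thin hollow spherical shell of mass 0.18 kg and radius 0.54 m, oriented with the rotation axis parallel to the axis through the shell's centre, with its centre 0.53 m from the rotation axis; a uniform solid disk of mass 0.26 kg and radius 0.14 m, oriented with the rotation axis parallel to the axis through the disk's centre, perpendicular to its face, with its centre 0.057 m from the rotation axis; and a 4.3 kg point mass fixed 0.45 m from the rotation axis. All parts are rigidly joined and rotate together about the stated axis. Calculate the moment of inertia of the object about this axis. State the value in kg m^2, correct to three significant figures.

Rectangular plate: I_cm = (1/12)M(a²+b²) = (1/12)(5.3)[(0.32)² + (1.2)²] = 0.68123 kg m^2; axis through the centre, so I = 0.68123 kg m^2.
Spherical shell: I_cm = (2/3)MR² = (2/3)(0.18)(0.54)² = 0.034992 kg m^2; centre at d = 0.53 m, so I = I_cm + Md² gives I = 0.034992 + (0.18)(0.53)² = 0.085554 kg m^2.
Solid disk: I_cm = (1/2)MR² = (1/2)(0.26)(0.14)² = 0.002548 kg m^2; centre at d = 0.057 m, so I = I_cm + Md² gives I = 0.002548 + (0.26)(0.057)² = 0.0033927 kg m^2.
Point mass: I_cm = 0; centre at d = 0.45 m, so I = I_cm + Md² gives I = 0 + (4.3)(0.45)² = 0.87075 kg m^2.
Total I = 0.68123 + 0.085554 + 0.0033927 + 0.87075 = 1.6409 kg m^2.

1.64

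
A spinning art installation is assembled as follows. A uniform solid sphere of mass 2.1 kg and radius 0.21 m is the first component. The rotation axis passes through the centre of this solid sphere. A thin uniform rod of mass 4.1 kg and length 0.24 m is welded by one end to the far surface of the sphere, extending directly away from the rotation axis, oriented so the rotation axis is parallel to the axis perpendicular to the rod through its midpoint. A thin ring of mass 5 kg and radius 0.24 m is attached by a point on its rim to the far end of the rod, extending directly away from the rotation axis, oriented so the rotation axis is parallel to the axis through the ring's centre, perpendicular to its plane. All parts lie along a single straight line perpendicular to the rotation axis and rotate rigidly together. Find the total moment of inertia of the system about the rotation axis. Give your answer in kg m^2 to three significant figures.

Solid sphere: I_cm = (2/5)MR² = (2/5)(2.1)(0.21)² = 0.037044 kg m^2; axis through the centre, so I = 0.037044 kg m^2.
Thin rod: I_cm = (1/12)ML² = (1/12)(4.1)(0.24)² = 0.01968 kg m^2; centre at d = 0.21 + 0.12 = 0.33 m, so the parallel axis theorem gives I = 0.01968 + (4.1)(0.33)² = 0.46617 kg m^2.
Thin ring: I_cm = MR² = (5)(0.24)² = 0.288 kg m^2; centre at d = 0.21 + 0.12 + 0.12 + 0.24 = 0.69 m, so the parallel axis theorem gives I = 0.288 + (5)(0.69)² = 2.6685 kg m^2.
Total I = 0.037044 + 0.46617 + 2.6685 = 3.1717 kg m^2.

3.17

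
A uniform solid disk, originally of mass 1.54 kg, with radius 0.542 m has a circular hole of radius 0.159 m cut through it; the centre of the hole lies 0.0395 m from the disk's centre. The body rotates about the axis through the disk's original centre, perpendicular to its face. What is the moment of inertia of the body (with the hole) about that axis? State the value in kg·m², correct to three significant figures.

0.224

Unpierced body about its centre: I₀ = (1/2)MR² = (1/2)(1.54)(0.542)² = 0.2262 kg·m².
The removed disk has mass m = M·(r/R)² = (1.54)(0.159/0.542)² = 0.13253 kg (same uniform areal density).
Its moment of inertia about the rotation axis (parallel-axis theorem): I_hole = (1/2)mr² + md² = (1/2)(0.13253)(0.159)² + (0.13253)(0.0395)² = 0.001882 kg·m².
Treating the hole as negative mass, I = I₀ − I_hole = 0.2262 − 0.001882 = 0.22432 kg·m².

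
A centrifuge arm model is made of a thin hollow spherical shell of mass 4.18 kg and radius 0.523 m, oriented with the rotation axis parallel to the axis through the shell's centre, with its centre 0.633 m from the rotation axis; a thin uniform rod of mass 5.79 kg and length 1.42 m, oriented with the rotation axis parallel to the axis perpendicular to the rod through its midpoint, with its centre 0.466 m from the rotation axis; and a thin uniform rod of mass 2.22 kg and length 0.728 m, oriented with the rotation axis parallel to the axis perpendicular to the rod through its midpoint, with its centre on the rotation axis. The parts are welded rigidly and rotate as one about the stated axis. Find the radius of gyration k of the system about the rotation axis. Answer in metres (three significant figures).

0.625

Spherical shell: I_cm = (2/3)MR² = (2/3)(4.18)(0.523)² = 0.76223 kg m²; centre at d = 0.633 m, so I = I_cm + Md² gives I = 0.76223 + (4.18)(0.633)² = 2.4371 kg m².
Thin rod: I_cm = (1/12)ML² = (1/12)(5.79)(1.42)² = 0.97291 kg m²; centre at d = 0.466 m, so I = I_cm + Md² gives I = 0.97291 + (5.79)(0.466)² = 2.2302 kg m².
Thin rod: I_cm = (1/12)ML² = (1/12)(2.22)(0.728)² = 0.098047 kg m²; axis through the centre, so I = 0.098047 kg m².
Total I = 4.7654 kg m²; total mass M = 12.19 kg.
k = √(I/M) = √(4.7654/12.19) = 0.62524 m.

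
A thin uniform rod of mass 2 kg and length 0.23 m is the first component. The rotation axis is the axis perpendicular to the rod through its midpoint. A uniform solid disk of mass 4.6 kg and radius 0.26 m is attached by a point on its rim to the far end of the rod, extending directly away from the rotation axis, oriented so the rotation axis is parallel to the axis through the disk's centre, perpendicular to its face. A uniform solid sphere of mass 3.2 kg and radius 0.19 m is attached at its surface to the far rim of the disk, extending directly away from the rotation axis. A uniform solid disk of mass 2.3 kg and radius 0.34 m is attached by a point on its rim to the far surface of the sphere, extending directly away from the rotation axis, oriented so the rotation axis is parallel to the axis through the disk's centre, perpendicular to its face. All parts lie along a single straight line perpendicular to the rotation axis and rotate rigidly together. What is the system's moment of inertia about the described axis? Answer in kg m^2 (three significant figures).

7.39

Thin rod: I_cm = (1/12)ML² = (1/12)(2)(0.23)² = 0.0088167 kg m^2; axis through the centre, so I = 0.0088167 kg m^2.
Solid disk: I_cm = (1/2)MR² = (1/2)(4.6)(0.26)² = 0.15548 kg m^2; centre at d = 0.115 + 0.26 = 0.375 m, so I = I_cm + Md² gives I = 0.15548 + (4.6)(0.375)² = 0.80235 kg m^2.
Solid sphere: I_cm = (2/5)MR² = (2/5)(3.2)(0.19)² = 0.046208 kg m^2; centre at d = 0.115 + 0.26 + 0.26 + 0.19 = 0.825 m, so I = I_cm + Md² gives I = 0.046208 + (3.2)(0.825)² = 2.2242 kg m^2.
Solid disk: I_cm = (1/2)MR² = (1/2)(2.3)(0.34)² = 0.13294 kg m^2; centre at d = 0.115 + 0.26 + 0.26 + 0.19 + 0.19 + 0.34 = 1.355 m, so I = I_cm + Md² gives I = 0.13294 + (2.3)(1.355)² = 4.3558 kg m^2.
Total I = 0.0088167 + 0.80235 + 2.2242 + 4.3558 = 7.3912 kg m^2.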